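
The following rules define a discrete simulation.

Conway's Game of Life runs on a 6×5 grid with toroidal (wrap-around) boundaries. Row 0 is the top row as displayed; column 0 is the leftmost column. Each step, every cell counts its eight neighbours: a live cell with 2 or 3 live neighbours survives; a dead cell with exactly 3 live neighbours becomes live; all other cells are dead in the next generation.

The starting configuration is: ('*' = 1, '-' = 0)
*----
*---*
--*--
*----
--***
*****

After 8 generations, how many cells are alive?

k=0  *----
*---*
--*--
*----
--***
*****
k=1  --*--
**--*
**--*
-**-*
-----
-----
k=2  **---
--***
-----
-****
-----
-----
k=3  *****
*****
**---
--**-
--**-
-----
k=4  -----
-----
-----
---**
--**-
*----
k=5  -----
-----
-----
--***
--**-
-----
k=6  -----
-----
---*-
--*-*
--*-*
-----
k=7  -----
-----
---*-
--*-*
-----
-----
k=8  -----
-----
---*-
---*-
-----
-----

2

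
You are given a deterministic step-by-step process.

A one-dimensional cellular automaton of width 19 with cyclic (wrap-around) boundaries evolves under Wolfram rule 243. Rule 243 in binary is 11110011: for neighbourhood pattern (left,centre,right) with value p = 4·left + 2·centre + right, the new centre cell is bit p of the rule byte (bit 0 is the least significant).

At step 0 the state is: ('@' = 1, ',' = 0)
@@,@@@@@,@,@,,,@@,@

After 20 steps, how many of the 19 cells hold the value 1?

step 0: @@,@@@@@,@,@,,,@@,@
step 1: @@@,@@@@@,@,@@@,@@,
step 2: ,@@@,@@@@@,@,@@@,@@
step 3: @,@@@,@@@@@,@,@@@,@
step 4: @@,@@@,@@@@@,@,@@@,
step 5: ,@@,@@@,@@@@@,@,@@@
step 6: @,@@,@@@,@@@@@,@,@@
step 7: @@,@@,@@@,@@@@@,@,@
step 8: @@@,@@,@@@,@@@@@,@,
step 9: ,@@@,@@,@@@,@@@@@,@
step 10: @,@@@,@@,@@@,@@@@@,
step 11: ,@,@@@,@@,@@@,@@@@@
step 12: @,@,@@@,@@,@@@,@@@@
step 13: @@,@,@@@,@@,@@@,@@@
step 14: @@@,@,@@@,@@,@@@,@@
step 15: @@@@,@,@@@,@@,@@@,@
step 16: @@@@@,@,@@@,@@,@@@,
step 17: ,@@@@@,@,@@@,@@,@@@
step 18: @,@@@@@,@,@@@,@@,@@
step 19: @@,@@@@@,@,@@@,@@,@
step 20: @@@,@@@@@,@,@@@,@@,

14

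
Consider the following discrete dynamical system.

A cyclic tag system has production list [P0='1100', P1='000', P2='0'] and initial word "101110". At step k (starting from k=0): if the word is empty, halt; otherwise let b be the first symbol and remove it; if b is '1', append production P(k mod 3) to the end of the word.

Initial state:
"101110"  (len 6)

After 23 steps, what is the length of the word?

14

gen 0: "101110"  (len 6)
gen 1: "011101100"  (len 9)
gen 2: "11101100"  (len 8)
gen 3: "11011000"  (len 8)
gen 4: "10110001100"  (len 11)
gen 5: "0110001100000"  (len 13)
gen 6: "110001100000"  (len 12)
gen 7: "100011000001100"  (len 15)
gen 8: "00011000001100000"  (len 17)
gen 9: "0011000001100000"  (len 16)
gen 10: "011000001100000"  (len 15)
gen 11: "11000001100000"  (len 14)
gen 12: "10000011000000"  (len 14)
gen 13: "00000110000001100"  (len 17)
gen 14: "0000110000001100"  (len 16)
gen 15: "000110000001100"  (len 15)
gen 16: "00110000001100"  (len 14)
gen 17: "0110000001100"  (len 13)
gen 18: "110000001100"  (len 12)
gen 19: "100000011001100"  (len 15)
gen 20: "00000011001100000"  (len 17)
gen 21: "0000011001100000"  (len 16)
gen 22: "000011001100000"  (len 15)
gen 23: "00011001100000"  (len 14)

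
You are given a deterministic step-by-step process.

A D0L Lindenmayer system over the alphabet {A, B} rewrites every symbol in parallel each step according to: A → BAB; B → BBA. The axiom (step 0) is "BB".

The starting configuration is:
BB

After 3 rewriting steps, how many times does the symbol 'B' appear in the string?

[0] BB
[1] BBABBA
[2] BBABBABABBBABBABAB
[3] BBABBABABBBABBABABBBABABBBABBABBABABBBABBABABBBABABBBA

36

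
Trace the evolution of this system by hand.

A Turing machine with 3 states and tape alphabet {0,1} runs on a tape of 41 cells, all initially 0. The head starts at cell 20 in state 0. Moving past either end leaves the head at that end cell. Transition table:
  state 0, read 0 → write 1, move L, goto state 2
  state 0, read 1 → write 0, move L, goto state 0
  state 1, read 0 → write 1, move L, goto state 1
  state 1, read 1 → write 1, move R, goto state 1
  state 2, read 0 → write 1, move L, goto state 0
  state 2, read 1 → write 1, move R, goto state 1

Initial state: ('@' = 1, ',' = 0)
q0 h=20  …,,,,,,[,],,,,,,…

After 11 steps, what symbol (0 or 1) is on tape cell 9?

t=0: q0 h=20  …,,,,,,[,],,,,,,…
t=1: q2 h=19  …,,,,,,[,]@,,,,,…
t=2: q0 h=18  …,,,,,,[,]@@,,,,…
t=3: q2 h=17  …,,,,,,[,]@@@,,,…
t=4: q0 h=16  …,,,,,,[,]@@@@,,…
t=5: q2 h=15  …,,,,,,[,]@@@@@,…
t=6: q0 h=14  …,,,,,,[,]@@@@@@…
t=7: q2 h=13  …,,,,,,[,]@@@@@@…
t=8: q0 h=12  …,,,,,,[,]@@@@@@…
t=9: q2 h=11  …,,,,,,[,]@@@@@@…
t=10: q0 h=10  …,,,,,,[,]@@@@@@…
t=11: q2 h= 9  …,,,,,,[,]@@@@@@…

0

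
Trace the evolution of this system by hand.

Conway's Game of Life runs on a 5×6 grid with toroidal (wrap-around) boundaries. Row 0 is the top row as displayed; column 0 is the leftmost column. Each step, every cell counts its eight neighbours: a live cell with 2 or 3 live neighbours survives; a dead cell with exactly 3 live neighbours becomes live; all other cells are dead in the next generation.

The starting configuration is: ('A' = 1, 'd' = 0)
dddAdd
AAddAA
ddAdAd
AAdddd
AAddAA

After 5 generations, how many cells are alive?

[0] dddAdd
AAddAA
ddAdAd
AAdddd
AAddAA
[1] ddAAdd
AAAdAA
ddAAAd
ddAAAd
dAAdAA
[2] dddddd
AddddA
Addddd
dddddd
dAdddA
[3] dddddA
AddddA
AddddA
Addddd
dddddd
[4] AddddA
ddddAd
dAdddd
AddddA
dddddd
[5] dddddA
AddddA
AddddA
Addddd
dddddd

6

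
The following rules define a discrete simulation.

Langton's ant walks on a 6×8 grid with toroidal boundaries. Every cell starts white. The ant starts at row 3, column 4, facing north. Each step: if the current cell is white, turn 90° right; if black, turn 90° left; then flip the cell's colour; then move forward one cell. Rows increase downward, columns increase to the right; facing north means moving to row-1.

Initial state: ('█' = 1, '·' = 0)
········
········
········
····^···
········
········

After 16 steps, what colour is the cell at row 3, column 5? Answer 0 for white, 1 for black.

1

step 0: ········
········
········
····^···
········
········
step 1: ········
········
········
····█>··
········
········
step 2: ········
········
········
····██··
·····v··
········
step 3: ········
········
········
····██··
····<█··
········
step 4: ········
········
········
····^█··
····██··
········
step 5: ········
········
········
···<·█··
····██··
········
step 6: ········
········
···^····
···█·█··
····██··
········
step 7: ········
········
···█>···
···█·█··
····██··
········
step 8: ········
········
···██···
···█v█··
····██··
········
step 9: ········
········
···██···
···<██··
····██··
········
step 10: ········
········
···██···
····██··
···v██··
········
step 11: ········
········
···██···
····██··
··<███··
········
step 12: ········
········
···██···
··^·██··
··████··
········
step 13: ········
········
···██···
··█>██··
··████··
········
step 14: ········
········
···██···
··████··
··█v██··
········
step 15: ········
········
···██···
··████··
··█·>█··
········
step 16: ········
········
···██···
··██^█··
··█··█··
········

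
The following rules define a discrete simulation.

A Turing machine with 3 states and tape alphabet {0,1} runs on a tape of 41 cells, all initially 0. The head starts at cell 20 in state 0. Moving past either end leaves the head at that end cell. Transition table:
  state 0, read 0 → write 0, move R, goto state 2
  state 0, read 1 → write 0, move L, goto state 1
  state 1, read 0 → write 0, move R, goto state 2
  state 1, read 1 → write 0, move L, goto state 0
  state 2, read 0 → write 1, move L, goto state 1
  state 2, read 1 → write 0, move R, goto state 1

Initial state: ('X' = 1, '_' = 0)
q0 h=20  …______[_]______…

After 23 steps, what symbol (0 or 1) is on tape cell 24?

step 0: q0 h=20  …______[_]______…
step 1: q2 h=21  …______[_]______…
step 2: q1 h=20  …______[_]X_____…
step 3: q2 h=21  …______[X]______…
step 4: q1 h=22  …______[_]______…
step 5: q2 h=23  …______[_]______…
step 6: q1 h=22  …______[_]X_____…
step 7: q2 h=23  …______[X]______…
step 8: q1 h=24  …______[_]______…
step 9: q2 h=25  …______[_]______…
step 10: q1 h=24  …______[_]X_____…
step 11: q2 h=25  …______[X]______…
step 12: q1 h=26  …______[_]______…
step 13: q2 h=27  …______[_]______…
step 14: q1 h=26  …______[_]X_____…
step 15: q2 h=27  …______[X]______…
step 16: q1 h=28  …______[_]______…
step 17: q2 h=29  …______[_]______…
step 18: q1 h=28  …______[_]X_____…
step 19: q2 h=29  …______[X]______…
step 20: q1 h=30  …______[_]______…
step 21: q2 h=31  …______[_]______…
step 22: q1 h=30  …______[_]X_____…
step 23: q2 h=31  …______[X]______…

0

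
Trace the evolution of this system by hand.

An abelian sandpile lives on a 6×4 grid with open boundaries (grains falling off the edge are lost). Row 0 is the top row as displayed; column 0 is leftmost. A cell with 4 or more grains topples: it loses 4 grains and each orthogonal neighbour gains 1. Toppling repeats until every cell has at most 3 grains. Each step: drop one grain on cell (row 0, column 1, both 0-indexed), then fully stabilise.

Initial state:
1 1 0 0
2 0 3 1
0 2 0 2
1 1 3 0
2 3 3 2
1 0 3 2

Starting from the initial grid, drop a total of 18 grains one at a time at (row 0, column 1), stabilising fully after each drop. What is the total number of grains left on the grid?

42

[0] 1 1 0 0
2 0 3 1
0 2 0 2
1 1 3 0
2 3 3 2
1 0 3 2
[1] 1 2 0 0
2 0 3 1
0 2 0 2
1 1 3 0
2 3 3 2
1 0 3 2
[2] 1 3 0 0
2 0 3 1
0 2 0 2
1 1 3 0
2 3 3 2
1 0 3 2
[3] 2 0 1 0
2 1 3 1
0 2 0 2
1 1 3 0
2 3 3 2
1 0 3 2
[4] 2 1 1 0
2 1 3 1
0 2 0 2
1 1 3 0
2 3 3 2
1 0 3 2
[5] 2 2 1 0
2 1 3 1
0 2 0 2
1 1 3 0
2 3 3 2
1 0 3 2
[6] 2 3 1 0
2 1 3 1
0 2 0 2
1 1 3 0
2 3 3 2
1 0 3 2
[7] 3 0 2 0
2 2 3 1
0 2 0 2
1 1 3 0
2 3 3 2
1 0 3 2
[8] 3 1 2 0
2 2 3 1
0 2 0 2
1 1 3 0
2 3 3 2
1 0 3 2
[9] 3 2 2 0
2 2 3 1
0 2 0 2
1 1 3 0
2 3 3 2
1 0 3 2
[10] 3 3 2 0
2 2 3 1
0 2 0 2
1 1 3 0
2 3 3 2
1 0 3 2
[11] 0 1 3 0
3 3 3 1
0 2 0 2
1 1 3 0
2 3 3 2
1 0 3 2
[12] 0 2 3 0
3 3 3 1
0 2 0 2
1 1 3 0
2 3 3 2
1 0 3 2
[13] 0 3 3 0
3 3 3 1
0 2 0 2
1 1 3 0
2 3 3 2
1 0 3 2
[14] 2 2 1 1
0 2 1 2
1 3 1 2
1 1 3 0
2 3 3 2
1 0 3 2
[15] 2 3 1 1
0 2 1 2
1 3 1 2
1 1 3 0
2 3 3 2
1 0 3 2
[16] 3 0 2 1
0 3 1 2
1 3 1 2
1 1 3 0
2 3 3 2
1 0 3 2
[17] 3 1 2 1
0 3 1 2
1 3 1 2
1 1 3 0
2 3 3 2
1 0 3 2
[18] 3 2 2 1
0 3 1 2
1 3 1 2
1 1 3 0
2 3 3 2
1 0 3 2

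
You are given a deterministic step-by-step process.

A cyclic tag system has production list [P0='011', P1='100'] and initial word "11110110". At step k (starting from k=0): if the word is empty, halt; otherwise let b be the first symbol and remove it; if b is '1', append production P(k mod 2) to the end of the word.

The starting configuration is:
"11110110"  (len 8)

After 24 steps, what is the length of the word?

0) "11110110"  (len 8)
1) "1110110011"  (len 10)
2) "110110011100"  (len 12)
3) "10110011100011"  (len 14)
4) "0110011100011100"  (len 16)
5) "110011100011100"  (len 15)
6) "10011100011100100"  (len 17)
7) "0011100011100100011"  (len 19)
8) "011100011100100011"  (len 18)
9) "11100011100100011"  (len 17)
10) "1100011100100011100"  (len 19)
11) "100011100100011100011"  (len 21)
12) "00011100100011100011100"  (len 23)
13) "0011100100011100011100"  (len 22)
14) "011100100011100011100"  (len 21)
15) "11100100011100011100"  (len 20)
16) "1100100011100011100100"  (len 22)
17) "100100011100011100100011"  (len 24)
18) "00100011100011100100011100"  (len 26)
19) "0100011100011100100011100"  (len 25)
20) "100011100011100100011100"  (len 24)
21) "00011100011100100011100011"  (len 26)
22) "0011100011100100011100011"  (len 25)
23) "011100011100100011100011"  (len 24)
24) "11100011100100011100011"  (len 23)

23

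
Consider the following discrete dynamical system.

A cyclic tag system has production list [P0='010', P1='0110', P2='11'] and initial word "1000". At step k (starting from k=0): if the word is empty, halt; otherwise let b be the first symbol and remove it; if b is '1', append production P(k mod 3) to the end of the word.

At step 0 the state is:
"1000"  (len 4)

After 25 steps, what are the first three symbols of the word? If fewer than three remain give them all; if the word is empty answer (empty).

110

gen 0: "1000"  (len 4)
gen 1: "000010"  (len 6)
gen 2: "00010"  (len 5)
gen 3: "0010"  (len 4)
gen 4: "010"  (len 3)
gen 5: "10"  (len 2)
gen 6: "011"  (len 3)
gen 7: "11"  (len 2)
gen 8: "10110"  (len 5)
gen 9: "011011"  (len 6)
gen 10: "11011"  (len 5)
gen 11: "10110110"  (len 8)
gen 12: "011011011"  (len 9)
gen 13: "11011011"  (len 8)
gen 14: "10110110110"  (len 11)
gen 15: "011011011011"  (len 12)
gen 16: "11011011011"  (len 11)
gen 17: "10110110110110"  (len 14)
gen 18: "011011011011011"  (len 15)
gen 19: "11011011011011"  (len 14)
gen 20: "10110110110110110"  (len 17)
gen 21: "011011011011011011"  (len 18)
gen 22: "11011011011011011"  (len 17)
gen 23: "10110110110110110110"  (len 20)
gen 24: "011011011011011011011"  (len 21)
gen 25: "11011011011011011011"  (len 20)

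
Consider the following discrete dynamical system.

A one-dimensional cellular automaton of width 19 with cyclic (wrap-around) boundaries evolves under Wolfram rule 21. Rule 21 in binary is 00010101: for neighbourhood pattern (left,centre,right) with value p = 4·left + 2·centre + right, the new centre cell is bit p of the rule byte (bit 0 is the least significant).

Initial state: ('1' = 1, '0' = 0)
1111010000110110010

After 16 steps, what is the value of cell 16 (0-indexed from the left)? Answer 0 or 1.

k=0  1111010000110110010
k=1  0000011110000001010
k=2  1111000001111101011
k=3  0000111100000001000
k=4  1110000011111101111
k=5  0001111000000000000
k=6  1100000111111111111
k=7  0011110000000000000
k=8  1000001111111111111
k=9  0111100000000000000
k=10  0000011111111111111
k=11  1111000000000000000
k=12  0000111111111111110
k=13  1110000000000000001
k=14  0001111111111111100
k=15  1100000000000000011
k=16  0011111111111111000

0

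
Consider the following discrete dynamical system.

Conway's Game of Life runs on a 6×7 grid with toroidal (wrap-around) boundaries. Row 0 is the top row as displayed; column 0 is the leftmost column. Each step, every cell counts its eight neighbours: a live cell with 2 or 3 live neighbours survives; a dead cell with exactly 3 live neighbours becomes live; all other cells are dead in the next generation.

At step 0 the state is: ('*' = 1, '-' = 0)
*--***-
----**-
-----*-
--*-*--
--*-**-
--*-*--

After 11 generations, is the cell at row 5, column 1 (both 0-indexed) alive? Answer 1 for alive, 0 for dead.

1

gen 0: *--***-
----**-
-----*-
--*-*--
--*-**-
--*-*--
gen 1: ------*
---*---
---*-*-
----*--
-**-**-
-**---*
gen 2: *-*----
----*--
---*---
--*----
***-**-
-***--*
gen 3: *-*----
---*---
---*---
--*-*--
*---***
----***
gen 4: ---****
--**---
--***--
----*-*
*------
-*-**--
gen 5: -----*-
-------
--*-**-
----**-
*--***-
*-**--*
gen 6: ------*
----**-
---***-
-------
***----
****---
gen 7: *******
---*--*
---*-*-
-****--
*--*---
---*--*
gen 8: -*-----
-*-----
-----*-
-*-----
**-----
-------
gen 9: -------
-------
-------
**-----
**-----
**-----
gen 10: -------
-------
-------
**-----
--*---*
**-----
gen 11: -------
-------
-------
**-----
--*---*
**-----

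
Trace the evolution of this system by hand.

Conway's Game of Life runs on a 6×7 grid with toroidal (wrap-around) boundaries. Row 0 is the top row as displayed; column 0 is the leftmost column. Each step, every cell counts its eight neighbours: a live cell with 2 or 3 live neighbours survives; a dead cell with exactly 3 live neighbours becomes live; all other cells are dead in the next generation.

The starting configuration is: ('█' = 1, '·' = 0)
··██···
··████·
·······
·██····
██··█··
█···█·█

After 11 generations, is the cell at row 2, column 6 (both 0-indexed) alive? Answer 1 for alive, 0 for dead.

1

step 0: ··██···
··████·
·······
·██····
██··█··
█···█·█
step 1: ·██···█
··█·█··
·█··█··
███····
··██·██
█·█·███
step 2: ··█·█·█
█·█··█·
█······
█···███
·······
····█··
step 3: ·█··█·█
█··█·█·
█···█··
█····██
····█·█
···█·█·
step 4: █·██··█
██·█·█·
██··█··
█···█··
█···█··
█··█··█
step 5: ···█·█·
···█·█·
··████·
█··████
██·███·
··████·
step 6: ·····██
·····██
··█····
█······
██·····
·█·····
step 7: █····██
·····██
······█
█······
██·····
·█····█
step 8: ·······
·······
█····██
██····█
·█····█
·█···█·
step 9: ·······
······█
·█···█·
·█·····
·██··██
█······
step 10: ·······
·······
█······
·█···██
·██···█
██····█
step 11: █······
·······
█·····█
·██··██
··█····
·██···█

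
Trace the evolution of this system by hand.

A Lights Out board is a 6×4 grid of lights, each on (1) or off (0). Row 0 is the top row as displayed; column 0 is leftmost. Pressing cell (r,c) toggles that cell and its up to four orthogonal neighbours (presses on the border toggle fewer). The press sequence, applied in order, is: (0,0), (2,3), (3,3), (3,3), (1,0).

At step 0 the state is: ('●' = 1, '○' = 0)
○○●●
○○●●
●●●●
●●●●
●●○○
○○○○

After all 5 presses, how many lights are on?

step 0: ○○●●
○○●●
●●●●
●●●●
●●○○
○○○○
step 1: ●●●●
●○●●
●●●●
●●●●
●●○○
○○○○
step 2: ●●●●
●○●○
●●○○
●●●○
●●○○
○○○○
step 3: ●●●●
●○●○
●●○●
●●○●
●●○●
○○○○
step 4: ●●●●
●○●○
●●○○
●●●○
●●○○
○○○○
step 5: ○●●●
○●●○
○●○○
●●●○
●●○○
○○○○

11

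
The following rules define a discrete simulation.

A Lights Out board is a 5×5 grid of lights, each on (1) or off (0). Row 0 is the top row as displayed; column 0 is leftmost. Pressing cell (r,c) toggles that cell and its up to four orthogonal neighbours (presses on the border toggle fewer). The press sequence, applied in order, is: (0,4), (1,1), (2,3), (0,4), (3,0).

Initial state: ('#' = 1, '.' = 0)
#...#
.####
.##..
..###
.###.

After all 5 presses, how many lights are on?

step 0: #...#
.####
.##..
..###
.###.
step 1: #..#.
.###.
.##..
..###
.###.
step 2: ##.#.
#..#.
..#..
..###
.###.
step 3: ##.#.
#....
...##
..#.#
.###.
step 4: ##..#
#...#
...##
..#.#
.###.
step 5: ##..#
#...#
#..##
###.#
####.

16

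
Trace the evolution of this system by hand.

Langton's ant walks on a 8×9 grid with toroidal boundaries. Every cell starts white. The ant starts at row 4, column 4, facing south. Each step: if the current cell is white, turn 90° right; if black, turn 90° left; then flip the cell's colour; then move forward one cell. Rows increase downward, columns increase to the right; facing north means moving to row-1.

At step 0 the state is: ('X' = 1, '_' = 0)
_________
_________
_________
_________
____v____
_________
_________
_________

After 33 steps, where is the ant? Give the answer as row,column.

2,5

[0] _________
_________
_________
_________
____v____
_________
_________
_________
[1] _________
_________
_________
_________
___<X____
_________
_________
_________
[2] _________
_________
_________
___^_____
___XX____
_________
_________
_________
[3] _________
_________
_________
___X>____
___XX____
_________
_________
_________
[4] _________
_________
_________
___XX____
___Xv____
_________
_________
_________
[5] _________
_________
_________
___XX____
___X_>___
_________
_________
_________
[6] _________
_________
_________
___XX____
___X_X___
_____v___
_________
_________
[7] _________
_________
_________
___XX____
___X_X___
____<X___
_________
_________
[8] _________
_________
_________
___XX____
___X^X___
____XX___
_________
_________
[9] _________
_________
_________
___XX____
___XX>___
____XX___
_________
_________
[10] _________
_________
_________
___XX^___
___XX____
____XX___
_________
_________
[11] _________
_________
_________
___XXX>__
___XX____
____XX___
_________
_________
[12] _________
_________
_________
___XXXX__
___XX_v__
____XX___
_________
_________
[13] _________
_________
_________
___XXXX__
___XX<X__
____XX___
_________
_________
[14] _________
_________
_________
___XX^X__
___XXXX__
____XX___
_________
_________
[15] _________
_________
_________
___X<_X__
___XXXX__
____XX___
_________
_________
[16] _________
_________
_________
___X__X__
___XvXX__
____XX___
_________
_________
[17] _________
_________
_________
___X__X__
___X_>X__
____XX___
_________
_________
[18] _________
_________
_________
___X_^X__
___X__X__
____XX___
_________
_________
[19] _________
_________
_________
___X_X>__
___X__X__
____XX___
_________
_________
[20] _________
_________
______^__
___X_X___
___X__X__
____XX___
_________
_________
[21] _________
_________
______X>_
___X_X___
___X__X__
____XX___
_________
_________
[22] _________
_________
______XX_
___X_X_v_
___X__X__
____XX___
_________
_________
[23] _________
_________
______XX_
___X_X<X_
___X__X__
____XX___
_________
_________
[24] _________
_________
______^X_
___X_XXX_
___X__X__
____XX___
_________
_________
[25] _________
_________
_____<_X_
___X_XXX_
___X__X__
____XX___
_________
_________
[26] _________
_____^___
_____X_X_
___X_XXX_
___X__X__
____XX___
_________
_________
[27] _________
_____X>__
_____X_X_
___X_XXX_
___X__X__
____XX___
_________
_________
[28] _________
_____XX__
_____XvX_
___X_XXX_
___X__X__
____XX___
_________
_________
[29] _________
_____XX__
_____<XX_
___X_XXX_
___X__X__
____XX___
_________
_________
[30] _________
_____XX__
______XX_
___X_vXX_
___X__X__
____XX___
_________
_________
[31] _________
_____XX__
______XX_
___X__>X_
___X__X__
____XX___
_________
_________
[32] _________
_____XX__
______^X_
___X___X_
___X__X__
____XX___
_________
_________
[33] _________
_____XX__
_____<_X_
___X___X_
___X__X__
____XX___
_________
_________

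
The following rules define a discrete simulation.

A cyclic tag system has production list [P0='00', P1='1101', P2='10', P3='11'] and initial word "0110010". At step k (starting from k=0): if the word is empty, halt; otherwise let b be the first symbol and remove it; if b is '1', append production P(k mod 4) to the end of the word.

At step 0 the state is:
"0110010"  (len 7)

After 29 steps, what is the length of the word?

26

0) "0110010"  (len 7)
1) "110010"  (len 6)
2) "100101101"  (len 9)
3) "0010110110"  (len 10)
4) "010110110"  (len 9)
5) "10110110"  (len 8)
6) "01101101101"  (len 11)
7) "1101101101"  (len 10)
8) "10110110111"  (len 11)
9) "011011011100"  (len 12)
10) "11011011100"  (len 11)
11) "101101110010"  (len 12)
12) "0110111001011"  (len 13)
13) "110111001011"  (len 12)
14) "101110010111101"  (len 15)
15) "0111001011110110"  (len 16)
16) "111001011110110"  (len 15)
17) "1100101111011000"  (len 16)
18) "1001011110110001101"  (len 19)
19) "00101111011000110110"  (len 20)
20) "0101111011000110110"  (len 19)
21) "101111011000110110"  (len 18)
22) "011110110001101101101"  (len 21)
23) "11110110001101101101"  (len 20)
24) "111011000110110110111"  (len 21)
25) "1101100011011011011100"  (len 22)
26) "1011000110110110111001101"  (len 25)
27) "01100011011011011100110110"  (len 26)
28) "1100011011011011100110110"  (len 25)
29) "10001101101101110011011000"  (len 26)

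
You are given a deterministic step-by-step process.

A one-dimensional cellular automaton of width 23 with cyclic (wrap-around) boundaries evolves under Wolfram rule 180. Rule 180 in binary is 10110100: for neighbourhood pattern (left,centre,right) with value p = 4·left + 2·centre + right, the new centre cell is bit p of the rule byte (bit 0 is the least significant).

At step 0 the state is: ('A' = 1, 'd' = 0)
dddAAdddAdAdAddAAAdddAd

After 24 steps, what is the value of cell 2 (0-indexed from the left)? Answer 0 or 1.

0

0) dddAAdddAdAdAddAAAdddAd
1) dddddAddAAAAAAddAdAddAA
2) AddddAAddAAAAdAdAAAAddd
3) AAdddddAddAAdAAAdAAdAdd
4) ddAddddAAdddAdAdAddAAAd
5) ddAAdddddAddAAAAAAddAdA
6) AdddAddddAAddAAAAdAdAAA
7) dAddAAdddddAddAAdAAAdAA
8) AAAdddAddddAAdddAdAdAdd
9) dAdAddAAdddddAddAAAAAAd
10) dAAAAdddAddddAAddAAAAdA
11) AdAAdAddAAdddddAddAAdAA
12) dAddAAAdddAddddAAdddAdA
13) AAAddAdAddAAdddddAddAAA
14) AAdAdAAAAdddAddddAAddAA
15) AdAAAdAAdAddAAdddddAddA
16) dAdAdAddAAAdddAddddAAdd
17) dAAAAAAddAdAddAAdddddAd
18) ddAAAAdAdAAAAdddAddddAA
19) AddAAdAAAdAAdAddAAddddd
20) AAdddAdAdAddAAAdddAdddd
21) ddAddAAAAAAddAdAddAAddd
22) ddAAddAAAAdAdAAAAdddAdd
23) ddddAddAAdAAAdAAdAddAAd
24) ddddAAdddAdAdAddAAAdddA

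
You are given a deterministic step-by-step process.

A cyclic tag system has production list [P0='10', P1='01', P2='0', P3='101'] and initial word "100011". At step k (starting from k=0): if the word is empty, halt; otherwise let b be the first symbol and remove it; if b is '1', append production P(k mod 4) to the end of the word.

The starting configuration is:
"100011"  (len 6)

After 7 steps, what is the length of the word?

0) "100011"  (len 6)
1) "0001110"  (len 7)
2) "001110"  (len 6)
3) "01110"  (len 5)
4) "1110"  (len 4)
5) "11010"  (len 5)
6) "101001"  (len 6)
7) "010010"  (len 6)

6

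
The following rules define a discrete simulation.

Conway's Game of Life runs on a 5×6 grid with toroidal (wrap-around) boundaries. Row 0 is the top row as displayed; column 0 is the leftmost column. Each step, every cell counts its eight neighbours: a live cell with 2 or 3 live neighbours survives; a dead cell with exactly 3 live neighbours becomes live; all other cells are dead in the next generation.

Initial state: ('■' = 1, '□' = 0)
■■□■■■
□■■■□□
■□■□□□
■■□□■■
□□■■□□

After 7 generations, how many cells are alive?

0) ■■□■■■
□■■■□□
■□■□□□
■■□□■■
□□■■□□
1) ■□□□□■
□□□□□□
□□□□■□
■□□□■■
□□□□□□
2) □□□□□□
□□□□□■
□□□□■□
□□□□■■
□□□□■□
3) □□□□□□
□□□□□□
□□□□■□
□□□■■■
□□□□■■
4) □□□□□□
□□□□□□
□□□■■■
□□□■□□
□□□■□■
5) □□□□□□
□□□□■□
□□□■■□
□□■■□■
□□□□■□
6) □□□□□□
□□□■■□
□□■□□■
□□■□□■
□□□■■□
7) □□□□□□
□□□■■□
□□■□□■
□□■□□■
□□□■■□

8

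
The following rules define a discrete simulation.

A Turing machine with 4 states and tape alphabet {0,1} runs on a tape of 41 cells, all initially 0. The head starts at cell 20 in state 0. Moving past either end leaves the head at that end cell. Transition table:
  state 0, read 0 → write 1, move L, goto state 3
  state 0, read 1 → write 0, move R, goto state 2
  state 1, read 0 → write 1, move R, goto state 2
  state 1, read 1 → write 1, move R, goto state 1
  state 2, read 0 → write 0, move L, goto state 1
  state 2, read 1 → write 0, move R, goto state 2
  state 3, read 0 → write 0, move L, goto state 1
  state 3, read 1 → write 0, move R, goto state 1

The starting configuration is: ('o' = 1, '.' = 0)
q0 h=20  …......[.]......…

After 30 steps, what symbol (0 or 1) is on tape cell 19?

1

k=0  q0 h=20  …......[.]......…
k=1  q3 h=19  …......[.]o.....…
k=2  q1 h=18  …......[.].o....…
k=3  q2 h=19  ….....o[.]o.....…
k=4  q1 h=18  …......[o].o....…
k=5  q1 h=19  ….....o[.]o.....…
k=6  q2 h=20  …....oo[o]......…
k=7  q2 h=21  …...oo.[.]......…
k=8  q1 h=20  …....oo[.]......…
k=9  q2 h=21  …...ooo[.]......…
k=10  q1 h=20  …....oo[o]......…
k=11  q1 h=21  …...ooo[.]......…
k=12  q2 h=22  …..oooo[.]......…
k=13  q1 h=21  …...ooo[o]......…
k=14  q1 h=22  …..oooo[.]......…
k=15  q2 h=23  ….ooooo[.]......…
k=16  q1 h=22  …..oooo[o]......…
k=17  q1 h=23  ….ooooo[.]......…
k=18  q2 h=24  …oooooo[.]......…
k=19  q1 h=23  ….ooooo[o]......…
k=20  q1 h=24  …oooooo[.]......…
k=21  q2 h=25  …oooooo[.]......…
k=22  q1 h=24  …oooooo[o]......…
k=23  q1 h=25  …oooooo[.]......…
k=24  q2 h=26  …oooooo[.]......…
k=25  q1 h=25  …oooooo[o]......…
k=26  q1 h=26  …oooooo[.]......…
k=27  q2 h=27  …oooooo[.]......…
k=28  q1 h=26  …oooooo[o]......…
k=29  q1 h=27  …oooooo[.]......…
k=30  q2 h=28  …oooooo[.]......…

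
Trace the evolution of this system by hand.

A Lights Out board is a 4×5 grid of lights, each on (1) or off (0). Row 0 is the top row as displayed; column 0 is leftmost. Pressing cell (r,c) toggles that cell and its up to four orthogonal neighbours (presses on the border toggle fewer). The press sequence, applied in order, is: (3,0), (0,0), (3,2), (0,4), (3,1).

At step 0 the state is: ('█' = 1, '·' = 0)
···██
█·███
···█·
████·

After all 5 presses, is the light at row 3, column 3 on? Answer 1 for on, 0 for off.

0

gen 0: ···██
█·███
···█·
████·
gen 1: ···██
█·███
█··█·
··██·
gen 2: ██·██
··███
█··█·
··██·
gen 3: ██·██
··███
█·██·
·█···
gen 4: ██···
··██·
█·██·
·█···
gen 5: ██···
··██·
████·
█·█··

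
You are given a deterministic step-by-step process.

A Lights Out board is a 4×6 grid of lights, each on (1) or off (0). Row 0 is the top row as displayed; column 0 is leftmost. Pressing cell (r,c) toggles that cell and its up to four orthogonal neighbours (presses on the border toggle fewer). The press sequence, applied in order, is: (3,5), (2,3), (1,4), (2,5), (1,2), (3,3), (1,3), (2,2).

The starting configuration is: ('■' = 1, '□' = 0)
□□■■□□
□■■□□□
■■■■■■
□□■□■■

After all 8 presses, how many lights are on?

7

step 0: □□■■□□
□■■□□□
■■■■■■
□□■□■■
step 1: □□■■□□
□■■□□□
■■■■■□
□□■□□□
step 2: □□■■□□
□■■■□□
■■□□□□
□□■■□□
step 3: □□■■■□
□■■□■■
■■□□■□
□□■■□□
step 4: □□■■■□
□■■□■□
■■□□□■
□□■■□■
step 5: □□□■■□
□□□■■□
■■■□□■
□□■■□■
step 6: □□□■■□
□□□■■□
■■■■□■
□□□□■■
step 7: □□□□■□
□□■□□□
■■■□□■
□□□□■■
step 8: □□□□■□
□□□□□□
■□□■□■
□□■□■■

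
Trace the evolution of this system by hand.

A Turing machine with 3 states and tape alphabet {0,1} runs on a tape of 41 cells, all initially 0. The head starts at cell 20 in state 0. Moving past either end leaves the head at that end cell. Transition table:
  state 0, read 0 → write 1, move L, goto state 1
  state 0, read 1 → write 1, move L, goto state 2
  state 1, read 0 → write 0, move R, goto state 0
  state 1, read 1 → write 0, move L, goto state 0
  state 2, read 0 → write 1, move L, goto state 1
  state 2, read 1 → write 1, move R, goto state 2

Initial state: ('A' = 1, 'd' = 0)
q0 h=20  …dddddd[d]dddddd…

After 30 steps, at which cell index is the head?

[0] q0 h=20  …dddddd[d]dddddd…
[1] q1 h=19  …dddddd[d]Addddd…
[2] q0 h=20  …dddddd[A]dddddd…
[3] q2 h=19  …dddddd[d]Addddd…
[4] q1 h=18  …dddddd[d]AAdddd…
[5] q0 h=19  …dddddd[A]Addddd…
[6] q2 h=18  …dddddd[d]AAdddd…
[7] q1 h=17  …dddddd[d]AAAddd…
[8] q0 h=18  …dddddd[A]AAdddd…
[9] q2 h=17  …dddddd[d]AAAddd…
[10] q1 h=16  …dddddd[d]AAAAdd…
[11] q0 h=17  …dddddd[A]AAAddd…
[12] q2 h=16  …dddddd[d]AAAAdd…
[13] q1 h=15  …dddddd[d]AAAAAd…
[14] q0 h=16  …dddddd[A]AAAAdd…
[15] q2 h=15  …dddddd[d]AAAAAd…
[16] q1 h=14  …dddddd[d]AAAAAA…
[17] q0 h=15  …dddddd[A]AAAAAd…
[18] q2 h=14  …dddddd[d]AAAAAA…
[19] q1 h=13  …dddddd[d]AAAAAA…
[20] q0 h=14  …dddddd[A]AAAAAA…
[21] q2 h=13  …dddddd[d]AAAAAA…
[22] q1 h=12  …dddddd[d]AAAAAA…
[23] q0 h=13  …dddddd[A]AAAAAA…
[24] q2 h=12  …dddddd[d]AAAAAA…
[25] q1 h=11  …dddddd[d]AAAAAA…
[26] q0 h=12  …dddddd[A]AAAAAA…
[27] q2 h=11  …dddddd[d]AAAAAA…
[28] q1 h=10  …dddddd[d]AAAAAA…
[29] q0 h=11  …dddddd[A]AAAAAA…
[30] q2 h=10  …dddddd[d]AAAAAA…

10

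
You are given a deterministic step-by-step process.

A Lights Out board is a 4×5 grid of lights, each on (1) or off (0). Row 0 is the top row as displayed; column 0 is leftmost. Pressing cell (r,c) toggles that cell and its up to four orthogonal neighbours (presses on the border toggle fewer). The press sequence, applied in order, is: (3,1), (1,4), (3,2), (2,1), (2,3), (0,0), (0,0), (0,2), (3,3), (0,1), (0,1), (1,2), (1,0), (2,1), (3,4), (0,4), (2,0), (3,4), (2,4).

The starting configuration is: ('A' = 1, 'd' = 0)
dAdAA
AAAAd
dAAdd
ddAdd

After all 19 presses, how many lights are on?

[0] dAdAA
AAAAd
dAAdd
ddAdd
[1] dAdAA
AAAAd
ddAdd
AAddd
[2] dAdAd
AAAdA
ddAdA
AAddd
[3] dAdAd
AAAdA
ddddA
AdAAd
[4] dAdAd
AdAdA
AAAdA
AAAAd
[5] dAdAd
AdAAA
AAdAd
AAAdd
[6] AddAd
ddAAA
AAdAd
AAAdd
[7] dAdAd
AdAAA
AAdAd
AAAdd
[8] ddAdd
AddAA
AAdAd
AAAdd
[9] ddAdd
AddAA
AAddd
AAdAA
[10] AAddd
AAdAA
AAddd
AAdAA
[11] ddAdd
AddAA
AAddd
AAdAA
[12] ddddd
AAAdA
AAAdd
AAdAA
[13] Adddd
ddAdA
dAAdd
AAdAA
[14] Adddd
dAAdA
Adddd
AddAA
[15] Adddd
dAAdA
AdddA
Adddd
[16] AddAA
dAAdd
AdddA
Adddd
[17] AddAA
AAAdd
dAddA
ddddd
[18] AddAA
AAAdd
dAddd
dddAA
[19] AddAA
AAAdA
dAdAA
dddAd

11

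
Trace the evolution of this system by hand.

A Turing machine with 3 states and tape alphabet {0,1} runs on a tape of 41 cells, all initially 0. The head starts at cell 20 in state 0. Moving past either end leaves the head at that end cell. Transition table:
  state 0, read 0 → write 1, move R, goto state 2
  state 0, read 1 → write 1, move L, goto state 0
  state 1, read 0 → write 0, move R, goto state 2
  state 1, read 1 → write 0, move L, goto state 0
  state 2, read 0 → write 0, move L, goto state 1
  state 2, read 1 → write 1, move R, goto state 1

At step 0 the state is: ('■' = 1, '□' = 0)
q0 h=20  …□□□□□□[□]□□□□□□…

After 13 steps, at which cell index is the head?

17

[0] q0 h=20  …□□□□□□[□]□□□□□□…
[1] q2 h=21  …□□□□□■[□]□□□□□□…
[2] q1 h=20  …□□□□□□[■]□□□□□□…
[3] q0 h=19  …□□□□□□[□]□□□□□□…
[4] q2 h=20  …□□□□□■[□]□□□□□□…
[5] q1 h=19  …□□□□□□[■]□□□□□□…
[6] q0 h=18  …□□□□□□[□]□□□□□□…
[7] q2 h=19  …□□□□□■[□]□□□□□□…
[8] q1 h=18  …□□□□□□[■]□□□□□□…
[9] q0 h=17  …□□□□□□[□]□□□□□□…
[10] q2 h=18  …□□□□□■[□]□□□□□□…
[11] q1 h=17  …□□□□□□[■]□□□□□□…
[12] q0 h=16  …□□□□□□[□]□□□□□□…
[13] q2 h=17  …□□□□□■[□]□□□□□□…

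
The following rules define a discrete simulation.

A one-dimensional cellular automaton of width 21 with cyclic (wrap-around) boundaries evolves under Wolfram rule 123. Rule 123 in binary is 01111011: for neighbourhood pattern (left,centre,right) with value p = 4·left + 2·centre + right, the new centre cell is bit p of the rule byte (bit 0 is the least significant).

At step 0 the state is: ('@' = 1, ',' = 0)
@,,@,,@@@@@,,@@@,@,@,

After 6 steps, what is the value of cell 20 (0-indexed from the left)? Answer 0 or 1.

1

0) @,,@,,@@@@@,,@@@,@,@,
1) ,@@,@@@,,,@@@@,@@,@,@
2) @@@@@,@@@@@,,@@@@@,@,
3) @,,,@@@,,,@@@@,,,@@,@
4) @@@@@,@@@@@,,@@@@@@@@
5) ,,,,@@@,,,@@@@,,,,,,,
6) @@@@@,@@@@@,,@@@@@@@@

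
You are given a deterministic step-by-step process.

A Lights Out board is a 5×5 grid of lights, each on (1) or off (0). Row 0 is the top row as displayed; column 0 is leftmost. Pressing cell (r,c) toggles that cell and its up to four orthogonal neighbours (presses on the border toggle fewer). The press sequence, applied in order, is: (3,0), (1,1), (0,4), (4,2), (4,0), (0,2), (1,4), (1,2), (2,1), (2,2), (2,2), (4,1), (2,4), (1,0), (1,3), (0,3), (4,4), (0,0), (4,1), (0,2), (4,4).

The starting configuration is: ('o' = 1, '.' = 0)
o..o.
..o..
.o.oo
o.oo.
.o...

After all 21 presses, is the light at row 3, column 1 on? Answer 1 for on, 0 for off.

t=0: o..o.
..o..
.o.oo
o.oo.
.o...
t=1: o..o.
..o..
oo.oo
.ooo.
oo...
t=2: oo.o.
oo...
o..oo
.ooo.
oo...
t=3: oo..o
oo..o
o..oo
.ooo.
oo...
t=4: oo..o
oo..o
o..oo
.o.o.
o.oo.
t=5: oo..o
oo..o
o..oo
oo.o.
.ooo.
t=6: o.ooo
ooo.o
o..oo
oo.o.
.ooo.
t=7: o.oo.
oooo.
o..o.
oo.o.
.ooo.
t=8: o..o.
o....
o.oo.
oo.o.
.ooo.
t=9: o..o.
oo...
.o.o.
o..o.
.ooo.
t=10: o..o.
ooo..
..o..
o.oo.
.ooo.
t=11: o..o.
oo...
.o.o.
o..o.
.ooo.
t=12: o..o.
oo...
.o.o.
oo.o.
o..o.
t=13: o..o.
oo..o
.o..o
oo.oo
o..o.
t=14: ...o.
....o
oo..o
oo.oo
o..o.
t=15: .....
..oo.
oo.oo
oo.oo
o..o.
t=16: ..ooo
..o..
oo.oo
oo.oo
o..o.
t=17: ..ooo
..o..
oo.oo
oo.o.
o...o
t=18: ooooo
o.o..
oo.oo
oo.o.
o...o
t=19: ooooo
o.o..
oo.oo
o..o.
.oo.o
t=20: o...o
o....
oo.oo
o..o.
.oo.o
t=21: o...o
o....
oo.oo
o..oo
.ooo.

0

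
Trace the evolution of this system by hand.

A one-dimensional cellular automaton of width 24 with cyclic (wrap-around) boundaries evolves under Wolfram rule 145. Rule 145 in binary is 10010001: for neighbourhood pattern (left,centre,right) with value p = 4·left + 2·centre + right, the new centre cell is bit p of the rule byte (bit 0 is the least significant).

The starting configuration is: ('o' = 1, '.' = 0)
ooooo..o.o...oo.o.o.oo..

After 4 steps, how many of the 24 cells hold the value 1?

9

k=0  ooooo..o.o...oo.o.o.oo..
k=1  .ooo.o....oo..........o.
k=2  ..o...ooo...ooooooooo..o
k=3  o..oo..o.oo..ooooooo.o..
k=4  .o...o.....o..ooooo...o.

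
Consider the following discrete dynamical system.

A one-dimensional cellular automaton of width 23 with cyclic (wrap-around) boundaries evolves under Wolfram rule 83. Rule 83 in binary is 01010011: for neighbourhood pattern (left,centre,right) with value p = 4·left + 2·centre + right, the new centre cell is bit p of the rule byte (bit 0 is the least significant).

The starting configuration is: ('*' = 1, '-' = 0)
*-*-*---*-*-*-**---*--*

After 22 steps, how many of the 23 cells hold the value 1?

14

0) *-*-*---*-*-*-**---*--*
1) *----***-------****-**-
2) -****--********---*--*-
3) *---***-------****-**-*
4) ****--********---*--*--
5) ---***-------****-**-**
6) ***--********---*--*--*
7) --***-------****-**-**-
8) **--********---*--*--**
9) -***-------****-**-**--
10) *--********---*--*--***
11) ***-------****-**-**---
12) --********---*--*--****
13) **-------****-**-**---*
14) -********---*--*--****-
15) *-------****-**-**---**
16) ********---*--*--****--
17) -------****-**-**---***
18) *******---*--*--****--*
19) ------****-**-**---***-
20) ******---*--*--****--**
21) -----****-**-**---***--
22) *****---*--*--****--***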